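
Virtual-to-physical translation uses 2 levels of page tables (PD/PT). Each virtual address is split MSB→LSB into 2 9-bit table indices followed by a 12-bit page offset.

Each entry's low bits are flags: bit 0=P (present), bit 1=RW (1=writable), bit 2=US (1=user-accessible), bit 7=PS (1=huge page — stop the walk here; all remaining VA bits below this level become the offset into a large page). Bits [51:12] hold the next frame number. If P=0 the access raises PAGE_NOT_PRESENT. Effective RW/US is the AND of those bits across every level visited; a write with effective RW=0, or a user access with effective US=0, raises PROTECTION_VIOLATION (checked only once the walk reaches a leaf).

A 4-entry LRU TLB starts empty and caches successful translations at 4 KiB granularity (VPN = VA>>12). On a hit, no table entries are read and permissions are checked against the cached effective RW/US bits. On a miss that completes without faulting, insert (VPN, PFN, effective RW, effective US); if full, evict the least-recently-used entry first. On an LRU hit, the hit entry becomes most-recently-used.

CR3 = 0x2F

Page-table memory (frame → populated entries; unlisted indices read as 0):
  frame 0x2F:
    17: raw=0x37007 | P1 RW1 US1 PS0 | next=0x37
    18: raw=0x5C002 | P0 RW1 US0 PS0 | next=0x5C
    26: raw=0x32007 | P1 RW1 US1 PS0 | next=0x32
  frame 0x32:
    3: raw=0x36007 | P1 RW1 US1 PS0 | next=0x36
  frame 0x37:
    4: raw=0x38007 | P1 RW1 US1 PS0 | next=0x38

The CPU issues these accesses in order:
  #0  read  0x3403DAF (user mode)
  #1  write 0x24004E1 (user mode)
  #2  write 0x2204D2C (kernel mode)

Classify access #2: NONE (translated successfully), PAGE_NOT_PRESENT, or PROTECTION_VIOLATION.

Walk each access:
#0 VA=0x3403DAF (r,user):
  [0] read 0x2F idx=26: raw=0x32007 flags P=1 W=1 U=1 S=0
  [1] read 0x32 idx=3: raw=0x36007 flags P=1 W=1 U=1 S=0
  ⇒ phys 0x36DAF  [2 reads]
#1 VA=0x24004E1 (w,user):
  [0] read 0x2F idx=18: raw=0x5C002 flags P=0 W=1 U=0 S=0
  ⇒ fault: PAGE_NOT_PRESENT  — 1 lookups
#2 VA=0x2204D2C (w,kernel):
  [0] read 0x2F idx=17: raw=0x37007 flags P=1 W=1 U=1 S=0
  [1] read 0x37 idx=4: raw=0x38007 flags P=1 W=1 U=1 S=0
  ⇒ phys 0x38D2C  [2 reads]

Access #2 fault: NONE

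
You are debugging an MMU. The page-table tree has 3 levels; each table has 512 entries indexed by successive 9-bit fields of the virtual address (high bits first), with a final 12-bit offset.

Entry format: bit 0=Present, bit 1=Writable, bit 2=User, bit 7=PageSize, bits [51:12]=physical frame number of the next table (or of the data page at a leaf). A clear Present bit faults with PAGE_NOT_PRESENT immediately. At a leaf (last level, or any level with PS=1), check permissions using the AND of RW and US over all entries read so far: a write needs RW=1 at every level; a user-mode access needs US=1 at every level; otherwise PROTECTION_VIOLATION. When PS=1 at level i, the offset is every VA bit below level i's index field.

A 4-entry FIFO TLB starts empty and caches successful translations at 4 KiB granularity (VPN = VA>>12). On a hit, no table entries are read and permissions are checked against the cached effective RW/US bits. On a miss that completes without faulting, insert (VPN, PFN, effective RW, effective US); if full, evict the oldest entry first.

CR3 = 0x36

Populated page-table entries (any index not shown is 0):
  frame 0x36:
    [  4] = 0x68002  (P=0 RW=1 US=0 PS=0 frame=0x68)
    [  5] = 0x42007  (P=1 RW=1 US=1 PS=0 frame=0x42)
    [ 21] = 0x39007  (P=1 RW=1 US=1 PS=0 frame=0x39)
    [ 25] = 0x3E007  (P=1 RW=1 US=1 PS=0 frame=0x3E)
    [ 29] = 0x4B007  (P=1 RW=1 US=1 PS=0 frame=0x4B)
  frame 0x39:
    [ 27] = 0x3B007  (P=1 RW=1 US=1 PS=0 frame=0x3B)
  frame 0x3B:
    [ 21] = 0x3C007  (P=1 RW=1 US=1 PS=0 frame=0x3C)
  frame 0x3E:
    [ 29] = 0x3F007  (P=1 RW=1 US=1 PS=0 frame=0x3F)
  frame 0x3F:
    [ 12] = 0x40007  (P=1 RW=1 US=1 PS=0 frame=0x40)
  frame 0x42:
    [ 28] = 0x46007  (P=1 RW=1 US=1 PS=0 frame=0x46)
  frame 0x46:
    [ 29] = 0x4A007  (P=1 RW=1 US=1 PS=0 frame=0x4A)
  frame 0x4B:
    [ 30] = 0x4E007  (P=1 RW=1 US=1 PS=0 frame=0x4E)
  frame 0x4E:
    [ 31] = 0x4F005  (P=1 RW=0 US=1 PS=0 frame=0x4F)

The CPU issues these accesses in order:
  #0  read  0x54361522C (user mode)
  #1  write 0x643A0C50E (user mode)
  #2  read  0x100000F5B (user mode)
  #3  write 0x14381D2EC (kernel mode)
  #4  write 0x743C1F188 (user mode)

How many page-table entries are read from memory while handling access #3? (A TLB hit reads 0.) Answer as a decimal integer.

Trace:
#0 VA=0x54361522C (r,user):
  [0] read 0x36 idx=21: raw=0x39007 flags P=1 W=1 U=1 S=0
  [1] read 0x39 idx=27: raw=0x3B007 flags P=1 W=1 U=1 S=0
  [2] read 0x3B idx=21: raw=0x3C007 flags P=1 W=1 U=1 S=0
  → PA=0x3C22C  (3 entries read)
#1 VA=0x643A0C50E (w,user):
  [0] read 0x36 idx=25: raw=0x3E007 flags P=1 W=1 U=1 S=0
  [1] read 0x3E idx=29: raw=0x3F007 flags P=1 W=1 U=1 S=0
  [2] read 0x3F idx=12: raw=0x40007 flags P=1 W=1 U=1 S=0
  → PA=0x4050E  (3 entries read)
#2 VA=0x100000F5B (r,user):
  [0] read 0x36 idx=4: raw=0x68002 flags P=0 W=1 U=0 S=0
  ✗ PAGE_NOT_PRESENT  [1 reads]
#3 VA=0x14381D2EC (w,kernel):
  [0] read 0x36 idx=5: raw=0x42007 flags P=1 W=1 U=1 S=0
  [1] read 0x42 idx=28: raw=0x46007 flags P=1 W=1 U=1 S=0
  [2] read 0x46 idx=29: raw=0x4A007 flags P=1 W=1 U=1 S=0
  → PA=0x4A2EC  (3 entries read)
#4 VA=0x743C1F188 (w,user):
  [0] read 0x36 idx=29: raw=0x4B007 flags P=1 W=1 U=1 S=0
  [1] read 0x4B idx=30: raw=0x4E007 flags P=1 W=1 U=1 S=0
  [2] read 0x4E idx=31: raw=0x4F005 flags P=1 W=0 U=1 S=0
  ✗ PROTECTION_VIOLATION  [3 reads]

Entries read for #3: 3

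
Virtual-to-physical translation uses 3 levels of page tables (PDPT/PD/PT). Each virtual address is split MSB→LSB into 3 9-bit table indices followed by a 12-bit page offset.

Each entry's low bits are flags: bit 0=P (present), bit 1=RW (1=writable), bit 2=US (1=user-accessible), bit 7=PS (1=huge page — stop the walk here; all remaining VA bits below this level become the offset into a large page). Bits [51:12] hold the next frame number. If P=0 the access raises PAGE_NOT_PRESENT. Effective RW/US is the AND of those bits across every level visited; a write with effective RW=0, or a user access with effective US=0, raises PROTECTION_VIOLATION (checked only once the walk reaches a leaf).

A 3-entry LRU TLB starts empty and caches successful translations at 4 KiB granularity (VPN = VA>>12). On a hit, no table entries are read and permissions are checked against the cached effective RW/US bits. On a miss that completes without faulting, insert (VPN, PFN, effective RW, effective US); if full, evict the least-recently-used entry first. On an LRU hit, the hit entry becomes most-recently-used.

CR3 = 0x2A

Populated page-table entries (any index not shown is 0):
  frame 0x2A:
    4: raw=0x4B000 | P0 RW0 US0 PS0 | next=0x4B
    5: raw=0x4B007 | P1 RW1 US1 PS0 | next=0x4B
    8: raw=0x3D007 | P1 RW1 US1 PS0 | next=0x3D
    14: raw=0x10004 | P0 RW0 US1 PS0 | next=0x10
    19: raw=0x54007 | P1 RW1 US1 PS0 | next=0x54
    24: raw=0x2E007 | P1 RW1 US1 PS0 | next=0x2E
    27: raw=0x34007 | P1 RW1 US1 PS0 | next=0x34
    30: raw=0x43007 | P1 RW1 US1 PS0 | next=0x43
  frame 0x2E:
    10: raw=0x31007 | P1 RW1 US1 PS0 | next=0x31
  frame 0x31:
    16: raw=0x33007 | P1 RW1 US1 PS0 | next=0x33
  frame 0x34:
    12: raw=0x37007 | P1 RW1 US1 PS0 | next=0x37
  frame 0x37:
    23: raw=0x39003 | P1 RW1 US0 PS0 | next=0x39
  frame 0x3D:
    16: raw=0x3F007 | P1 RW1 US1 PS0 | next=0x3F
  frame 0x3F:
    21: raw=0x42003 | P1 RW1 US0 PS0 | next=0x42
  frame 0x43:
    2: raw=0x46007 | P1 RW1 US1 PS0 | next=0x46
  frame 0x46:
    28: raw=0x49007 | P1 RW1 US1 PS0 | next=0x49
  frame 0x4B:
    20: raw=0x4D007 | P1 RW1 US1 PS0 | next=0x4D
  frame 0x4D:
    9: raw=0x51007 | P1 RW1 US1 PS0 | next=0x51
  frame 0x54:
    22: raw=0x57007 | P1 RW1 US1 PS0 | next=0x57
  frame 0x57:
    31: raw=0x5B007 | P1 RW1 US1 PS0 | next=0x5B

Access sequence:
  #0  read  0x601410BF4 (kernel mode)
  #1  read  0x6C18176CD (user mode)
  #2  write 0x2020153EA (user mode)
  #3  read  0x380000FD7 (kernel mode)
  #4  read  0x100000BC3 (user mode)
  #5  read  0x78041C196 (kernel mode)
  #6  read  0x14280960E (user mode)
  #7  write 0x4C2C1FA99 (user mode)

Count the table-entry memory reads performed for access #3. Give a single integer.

Per-access translation:
#0 VA=0x601410BF4 (r,kernel):
  [0] read 0x2A idx=24: raw=0x2E007 flags P=1 W=1 U=1 S=0
  [1] read 0x2E idx=10: raw=0x31007 flags P=1 W=1 U=1 S=0
  [2] read 0x31 idx=16: raw=0x33007 flags P=1 W=1 U=1 S=0
  → PA=0x33BF4  (3 entries read)
#1 VA=0x6C18176CD (r,user):
  [0] read 0x2A idx=27: raw=0x34007 flags P=1 W=1 U=1 S=0
  [1] read 0x34 idx=12: raw=0x37007 flags P=1 W=1 U=1 S=0
  [2] read 0x37 idx=23: raw=0x39003 flags P=1 W=1 U=0 S=0
  ⇒ fault: PROTECTION_VIOLATION  — 3 lookups
#2 VA=0x2020153EA (w,user):
  [0] read 0x2A idx=8: raw=0x3D007 flags P=1 W=1 U=1 S=0
  [1] read 0x3D idx=16: raw=0x3F007 flags P=1 W=1 U=1 S=0
  [2] read 0x3F idx=21: raw=0x42003 flags P=1 W=1 U=0 S=0
  ⇒ fault: PROTECTION_VIOLATION  — 3 lookups
#3 VA=0x380000FD7 (r,kernel):
  [0] read 0x2A idx=14: raw=0x10004 flags P=0 W=0 U=1 S=0
  ⇒ fault: PAGE_NOT_PRESENT  — 1 lookups
#4 VA=0x100000BC3 (r,user):
  [0] read 0x2A idx=4: raw=0x4B000 flags P=0 W=0 U=0 S=0
  ⇒ fault: PAGE_NOT_PRESENT  — 1 lookups
#5 VA=0x78041C196 (r,kernel):
  [0] read 0x2A idx=30: raw=0x43007 flags P=1 W=1 U=1 S=0
  [1] read 0x43 idx=2: raw=0x46007 flags P=1 W=1 U=1 S=0
  [2] read 0x46 idx=28: raw=0x49007 flags P=1 W=1 U=1 S=0
  → PA=0x49196  (3 entries read)
#6 VA=0x14280960E (r,user):
  [0] read 0x2A idx=5: raw=0x4B007 flags P=1 W=1 U=1 S=0
  [1] read 0x4B idx=20: raw=0x4D007 flags P=1 W=1 U=1 S=0
  [2] read 0x4D idx=9: raw=0x51007 flags P=1 W=1 U=1 S=0
  → PA=0x5160E  (3 entries read)
#7 VA=0x4C2C1FA99 (w,user):
  [0] read 0x2A idx=19: raw=0x54007 flags P=1 W=1 U=1 S=0
  [1] read 0x54 idx=22: raw=0x57007 flags P=1 W=1 U=1 S=0
  [2] read 0x57 idx=31: raw=0x5B007 flags P=1 W=1 U=1 S=0
  → PA=0x5BA99  (3 entries read)

Entries read for #3: 1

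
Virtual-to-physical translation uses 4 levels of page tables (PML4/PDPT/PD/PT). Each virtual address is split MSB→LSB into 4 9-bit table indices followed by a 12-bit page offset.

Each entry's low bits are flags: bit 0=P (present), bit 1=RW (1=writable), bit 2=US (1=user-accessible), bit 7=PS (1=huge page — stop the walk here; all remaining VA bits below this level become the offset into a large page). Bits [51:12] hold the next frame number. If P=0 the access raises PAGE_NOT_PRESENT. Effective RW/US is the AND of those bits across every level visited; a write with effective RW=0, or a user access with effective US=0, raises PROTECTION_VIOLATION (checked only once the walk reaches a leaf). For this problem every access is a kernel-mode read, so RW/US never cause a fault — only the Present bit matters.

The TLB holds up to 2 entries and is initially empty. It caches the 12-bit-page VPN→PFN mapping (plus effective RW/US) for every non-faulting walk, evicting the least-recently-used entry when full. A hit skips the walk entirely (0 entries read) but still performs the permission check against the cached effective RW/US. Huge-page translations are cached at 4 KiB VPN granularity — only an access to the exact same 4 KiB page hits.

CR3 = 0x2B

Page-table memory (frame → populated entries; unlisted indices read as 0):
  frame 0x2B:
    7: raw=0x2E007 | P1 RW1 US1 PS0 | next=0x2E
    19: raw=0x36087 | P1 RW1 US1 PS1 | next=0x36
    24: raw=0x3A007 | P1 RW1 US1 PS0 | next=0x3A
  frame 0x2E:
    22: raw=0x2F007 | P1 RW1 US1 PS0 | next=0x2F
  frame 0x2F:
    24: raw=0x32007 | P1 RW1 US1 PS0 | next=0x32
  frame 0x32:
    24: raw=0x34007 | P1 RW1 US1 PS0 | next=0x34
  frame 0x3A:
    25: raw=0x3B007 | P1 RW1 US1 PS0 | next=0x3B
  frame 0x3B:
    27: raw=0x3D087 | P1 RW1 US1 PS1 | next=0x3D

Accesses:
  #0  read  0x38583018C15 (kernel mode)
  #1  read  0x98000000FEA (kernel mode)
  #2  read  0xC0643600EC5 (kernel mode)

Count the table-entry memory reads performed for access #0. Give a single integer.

Trace:
#0 VA=0x38583018C15 (r,kernel):
  [0] read 0x2B idx=7: raw=0x2E007 flags P=1 W=1 U=1 S=0
  [1] read 0x2E idx=22: raw=0x2F007 flags P=1 W=1 U=1 S=0
  [2] read 0x2F idx=24: raw=0x32007 flags P=1 W=1 U=1 S=0
  [3] read 0x32 idx=24: raw=0x34007 flags P=1 W=1 U=1 S=0
  ✓ 0x34C15  — 4 lookups
#1 VA=0x98000000FEA (r,kernel):
  [0] read 0x2B idx=19: raw=0x36087 flags P=1 W=1 U=1 S=1
  ✓ 0x36FEA (huge @L0)  — 1 lookups
#2 VA=0xC0643600EC5 (r,kernel):
  [0] read 0x2B idx=24: raw=0x3A007 flags P=1 W=1 U=1 S=0
  [1] read 0x3A idx=25: raw=0x3B007 flags P=1 W=1 U=1 S=0
  [2] read 0x3B idx=27: raw=0x3D087 flags P=1 W=1 U=1 S=1
  ✓ 0x3DEC5 (huge @L2)  — 3 lookups

Entries read for #0: 4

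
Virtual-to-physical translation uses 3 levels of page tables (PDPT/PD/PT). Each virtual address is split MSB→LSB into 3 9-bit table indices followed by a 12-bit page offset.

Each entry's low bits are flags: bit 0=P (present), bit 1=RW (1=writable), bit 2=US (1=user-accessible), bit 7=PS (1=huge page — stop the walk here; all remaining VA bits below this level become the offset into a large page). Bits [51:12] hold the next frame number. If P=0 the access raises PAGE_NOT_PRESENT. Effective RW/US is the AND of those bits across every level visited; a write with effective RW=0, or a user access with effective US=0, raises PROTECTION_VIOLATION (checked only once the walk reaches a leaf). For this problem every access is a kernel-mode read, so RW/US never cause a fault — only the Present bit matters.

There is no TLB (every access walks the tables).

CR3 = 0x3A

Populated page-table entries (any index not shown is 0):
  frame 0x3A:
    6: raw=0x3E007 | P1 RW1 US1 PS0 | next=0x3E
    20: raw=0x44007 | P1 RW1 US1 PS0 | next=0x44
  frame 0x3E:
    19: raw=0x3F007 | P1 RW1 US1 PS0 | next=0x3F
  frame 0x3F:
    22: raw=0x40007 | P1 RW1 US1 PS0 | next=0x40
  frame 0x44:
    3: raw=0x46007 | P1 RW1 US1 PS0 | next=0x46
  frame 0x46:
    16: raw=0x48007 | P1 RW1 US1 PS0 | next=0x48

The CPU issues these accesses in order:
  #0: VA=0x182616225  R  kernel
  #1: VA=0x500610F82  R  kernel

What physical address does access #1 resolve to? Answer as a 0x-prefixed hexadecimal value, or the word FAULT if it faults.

Trace:
#0 VA=0x182616225 (r,kernel):
  L0 @0x3A[6] → 0x3E007  P=1,RW=1,US=1,PS=0
  L1 @0x3E[19] → 0x3F007  P=1,RW=1,US=1,PS=0
  L2 @0x3F[22] → 0x40007  P=1,RW=1,US=1,PS=0
  ✓ 0x40225  — 3 lookups
#1 VA=0x500610F82 (r,kernel):
  L0 @0x3A[20] → 0x44007  P=1,RW=1,US=1,PS=0
  L1 @0x44[3] → 0x46007  P=1,RW=1,US=1,PS=0
  L2 @0x46[16] → 0x48007  P=1,RW=1,US=1,PS=0
  ✓ 0x48F82  — 3 lookups

Access #1 PA: 0x48F82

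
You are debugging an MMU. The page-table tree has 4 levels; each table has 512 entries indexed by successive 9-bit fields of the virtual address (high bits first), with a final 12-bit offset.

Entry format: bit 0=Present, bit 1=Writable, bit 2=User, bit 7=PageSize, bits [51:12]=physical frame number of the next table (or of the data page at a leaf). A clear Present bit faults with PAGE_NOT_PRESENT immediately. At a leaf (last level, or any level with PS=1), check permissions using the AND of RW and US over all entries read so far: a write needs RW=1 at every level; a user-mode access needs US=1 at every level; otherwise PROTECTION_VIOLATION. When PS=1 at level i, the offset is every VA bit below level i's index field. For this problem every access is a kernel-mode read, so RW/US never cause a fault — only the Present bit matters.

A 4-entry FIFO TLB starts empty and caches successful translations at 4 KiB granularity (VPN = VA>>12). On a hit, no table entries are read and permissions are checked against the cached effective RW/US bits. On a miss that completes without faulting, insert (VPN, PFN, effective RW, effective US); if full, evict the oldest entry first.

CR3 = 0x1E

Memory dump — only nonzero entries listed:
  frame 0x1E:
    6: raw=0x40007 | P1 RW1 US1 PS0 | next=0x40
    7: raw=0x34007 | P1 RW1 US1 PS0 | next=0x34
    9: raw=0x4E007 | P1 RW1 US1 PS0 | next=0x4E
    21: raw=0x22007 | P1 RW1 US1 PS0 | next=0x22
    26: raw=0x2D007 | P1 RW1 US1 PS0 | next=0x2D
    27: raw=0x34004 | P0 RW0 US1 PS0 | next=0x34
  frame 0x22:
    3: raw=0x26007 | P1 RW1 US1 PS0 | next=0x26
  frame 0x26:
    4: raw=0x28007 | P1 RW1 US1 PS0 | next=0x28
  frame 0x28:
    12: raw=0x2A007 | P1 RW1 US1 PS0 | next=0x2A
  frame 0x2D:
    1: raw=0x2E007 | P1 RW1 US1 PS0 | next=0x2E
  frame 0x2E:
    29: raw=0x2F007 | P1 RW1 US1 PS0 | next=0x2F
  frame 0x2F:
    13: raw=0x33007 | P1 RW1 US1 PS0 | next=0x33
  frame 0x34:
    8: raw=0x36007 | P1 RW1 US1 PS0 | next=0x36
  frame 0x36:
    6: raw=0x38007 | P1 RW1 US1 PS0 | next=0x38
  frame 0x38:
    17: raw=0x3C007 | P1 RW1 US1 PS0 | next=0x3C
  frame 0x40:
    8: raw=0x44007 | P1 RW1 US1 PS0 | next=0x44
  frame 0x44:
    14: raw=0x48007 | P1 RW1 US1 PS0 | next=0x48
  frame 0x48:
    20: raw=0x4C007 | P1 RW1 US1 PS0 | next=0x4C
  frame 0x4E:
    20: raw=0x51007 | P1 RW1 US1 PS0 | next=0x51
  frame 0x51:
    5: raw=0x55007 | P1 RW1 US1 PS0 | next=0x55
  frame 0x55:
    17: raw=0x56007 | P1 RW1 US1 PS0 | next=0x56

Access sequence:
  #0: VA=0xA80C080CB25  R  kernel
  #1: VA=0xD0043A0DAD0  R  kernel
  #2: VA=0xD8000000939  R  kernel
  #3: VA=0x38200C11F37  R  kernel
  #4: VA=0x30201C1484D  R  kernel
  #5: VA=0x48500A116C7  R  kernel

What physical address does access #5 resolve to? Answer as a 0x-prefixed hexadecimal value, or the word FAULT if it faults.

Walk each access:
#0 VA=0xA80C080CB25 (r,kernel):
  [0] read 0x1E idx=21: raw=0x22007 flags P=1 W=1 U=1 S=0
  [1] read 0x22 idx=3: raw=0x26007 flags P=1 W=1 U=1 S=0
  [2] read 0x26 idx=4: raw=0x28007 flags P=1 W=1 U=1 S=0
  [3] read 0x28 idx=12: raw=0x2A007 flags P=1 W=1 U=1 S=0
  → PA=0x2AB25  (4 entries read)
#1 VA=0xD0043A0DAD0 (r,kernel):
  [0] read 0x1E idx=26: raw=0x2D007 flags P=1 W=1 U=1 S=0
  [1] read 0x2D idx=1: raw=0x2E007 flags P=1 W=1 U=1 S=0
  [2] read 0x2E idx=29: raw=0x2F007 flags P=1 W=1 U=1 S=0
  [3] read 0x2F idx=13: raw=0x33007 flags P=1 W=1 U=1 S=0
  → PA=0x33AD0  (4 entries read)
#2 VA=0xD8000000939 (r,kernel):
  [0] read 0x1E idx=27: raw=0x34004 flags P=0 W=0 U=1 S=0
  → PAGE_NOT_PRESENT  (1 entries read)
#3 VA=0x38200C11F37 (r,kernel):
  [0] read 0x1E idx=7: raw=0x34007 flags P=1 W=1 U=1 S=0
  [1] read 0x34 idx=8: raw=0x36007 flags P=1 W=1 U=1 S=0
  [2] read 0x36 idx=6: raw=0x38007 flags P=1 W=1 U=1 S=0
  [3] read 0x38 idx=17: raw=0x3C007 flags P=1 W=1 U=1 S=0
  → PA=0x3CF37  (4 entries read)
#4 VA=0x30201C1484D (r,kernel):
  [0] read 0x1E idx=6: raw=0x40007 flags P=1 W=1 U=1 S=0
  [1] read 0x40 idx=8: raw=0x44007 flags P=1 W=1 U=1 S=0
  [2] read 0x44 idx=14: raw=0x48007 flags P=1 W=1 U=1 S=0
  [3] read 0x48 idx=20: raw=0x4C007 flags P=1 W=1 U=1 S=0
  → PA=0x4C84D  (4 entries read)
#5 VA=0x48500A116C7 (r,kernel):
  [0] read 0x1E idx=9: raw=0x4E007 flags P=1 W=1 U=1 S=0
  [1] read 0x4E idx=20: raw=0x51007 flags P=1 W=1 U=1 S=0
  [2] read 0x51 idx=5: raw=0x55007 flags P=1 W=1 U=1 S=0
  [3] read 0x55 idx=17: raw=0x56007 flags P=1 W=1 U=1 S=0
  → PA=0x566C7  (4 entries read)

Access #5 PA: 0x566C7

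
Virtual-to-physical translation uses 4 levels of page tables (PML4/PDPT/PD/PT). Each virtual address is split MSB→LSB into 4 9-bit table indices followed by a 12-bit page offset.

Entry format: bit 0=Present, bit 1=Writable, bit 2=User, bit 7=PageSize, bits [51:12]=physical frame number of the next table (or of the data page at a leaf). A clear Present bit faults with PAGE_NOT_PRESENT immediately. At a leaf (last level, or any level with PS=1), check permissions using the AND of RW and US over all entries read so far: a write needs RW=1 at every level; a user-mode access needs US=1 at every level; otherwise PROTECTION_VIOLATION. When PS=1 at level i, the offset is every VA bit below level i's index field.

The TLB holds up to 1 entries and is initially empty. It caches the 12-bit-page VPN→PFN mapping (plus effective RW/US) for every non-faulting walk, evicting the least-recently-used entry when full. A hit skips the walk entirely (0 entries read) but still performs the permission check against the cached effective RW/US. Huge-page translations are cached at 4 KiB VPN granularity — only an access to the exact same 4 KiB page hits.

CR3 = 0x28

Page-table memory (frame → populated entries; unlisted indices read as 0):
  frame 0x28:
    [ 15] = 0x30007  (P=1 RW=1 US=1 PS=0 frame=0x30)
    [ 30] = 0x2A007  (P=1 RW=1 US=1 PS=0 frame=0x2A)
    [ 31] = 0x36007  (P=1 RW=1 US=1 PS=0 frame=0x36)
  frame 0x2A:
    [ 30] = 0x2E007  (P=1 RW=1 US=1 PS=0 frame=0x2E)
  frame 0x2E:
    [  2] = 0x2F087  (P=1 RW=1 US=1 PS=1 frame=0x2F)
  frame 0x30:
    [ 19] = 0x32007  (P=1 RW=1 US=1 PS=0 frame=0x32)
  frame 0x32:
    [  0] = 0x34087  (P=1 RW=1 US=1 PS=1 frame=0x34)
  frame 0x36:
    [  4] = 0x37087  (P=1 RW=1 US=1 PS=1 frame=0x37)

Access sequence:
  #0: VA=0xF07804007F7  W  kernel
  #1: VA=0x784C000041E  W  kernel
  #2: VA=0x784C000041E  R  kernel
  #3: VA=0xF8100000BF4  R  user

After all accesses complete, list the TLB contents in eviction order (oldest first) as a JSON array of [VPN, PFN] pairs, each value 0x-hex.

Trace:
#0 VA=0xF07804007F7 (w,kernel):
  [0] read 0x28 idx=30: raw=0x2A007 flags P=1 W=1 U=1 S=0
  [1] read 0x2A idx=30: raw=0x2E007 flags P=1 W=1 U=1 S=0
  [2] read 0x2E idx=2: raw=0x2F087 flags P=1 W=1 U=1 S=1
  → PA=0x2F7F7 (huge @L2)  (3 entries read)
#1 VA=0x784C000041E (w,kernel):
  [0] read 0x28 idx=15: raw=0x30007 flags P=1 W=1 U=1 S=0
  [1] read 0x30 idx=19: raw=0x32007 flags P=1 W=1 U=1 S=0
  [2] read 0x32 idx=0: raw=0x34087 flags P=1 W=1 U=1 S=1
  → PA=0x3441E (huge @L2)  (3 entries read)
#2 VA=0x784C000041E (r,kernel):
  TLB hit vpn=0x784C0000 → PA=0x3441E
#3 VA=0xF8100000BF4 (r,user):
  [0] read 0x28 idx=31: raw=0x36007 flags P=1 W=1 U=1 S=0
  [1] read 0x36 idx=4: raw=0x37087 flags P=1 W=1 U=1 S=1
  → PA=0x37BF4 (huge @L1)  (2 entries read)

TLB: [["0xF8100000", "0x37"]]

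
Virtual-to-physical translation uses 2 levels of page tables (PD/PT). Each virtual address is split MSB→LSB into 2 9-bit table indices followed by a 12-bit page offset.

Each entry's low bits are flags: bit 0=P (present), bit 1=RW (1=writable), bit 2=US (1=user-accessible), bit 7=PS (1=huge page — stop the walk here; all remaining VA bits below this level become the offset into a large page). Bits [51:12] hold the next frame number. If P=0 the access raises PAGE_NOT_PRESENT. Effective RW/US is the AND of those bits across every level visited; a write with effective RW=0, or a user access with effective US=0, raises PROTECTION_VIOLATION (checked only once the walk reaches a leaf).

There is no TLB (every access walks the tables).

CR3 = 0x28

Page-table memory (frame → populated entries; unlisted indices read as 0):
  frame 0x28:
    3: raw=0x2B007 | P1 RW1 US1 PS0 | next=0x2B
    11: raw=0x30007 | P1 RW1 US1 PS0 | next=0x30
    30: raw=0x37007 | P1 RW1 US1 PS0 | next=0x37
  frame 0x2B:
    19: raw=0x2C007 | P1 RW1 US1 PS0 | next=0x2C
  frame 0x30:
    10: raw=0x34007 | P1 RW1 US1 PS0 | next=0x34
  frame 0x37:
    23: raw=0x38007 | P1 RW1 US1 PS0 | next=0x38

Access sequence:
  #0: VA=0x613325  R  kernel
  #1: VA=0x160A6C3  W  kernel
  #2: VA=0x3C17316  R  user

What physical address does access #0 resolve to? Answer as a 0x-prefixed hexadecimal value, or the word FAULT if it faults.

Walk each access:
#0 VA=0x613325 (r,kernel):
  L0: frame=0x28 idx=3 entry=0x2B007 [P=1 RW=1 US=1 PS=0]
  L1: frame=0x2B idx=19 entry=0x2C007 [P=1 RW=1 US=1 PS=0]
  → PA=0x2C325  (2 entries read)
#1 VA=0x160A6C3 (w,kernel):
  L0: frame=0x28 idx=11 entry=0x30007 [P=1 RW=1 US=1 PS=0]
  L1: frame=0x30 idx=10 entry=0x34007 [P=1 RW=1 US=1 PS=0]
  → PA=0x346C3  (2 entries read)
#2 VA=0x3C17316 (r,user):
  L0: frame=0x28 idx=30 entry=0x37007 [P=1 RW=1 US=1 PS=0]
  L1: frame=0x37 idx=23 entry=0x38007 [P=1 RW=1 US=1 PS=0]
  → PA=0x38316  (2 entries read)

Access #0 PA: 0x2C325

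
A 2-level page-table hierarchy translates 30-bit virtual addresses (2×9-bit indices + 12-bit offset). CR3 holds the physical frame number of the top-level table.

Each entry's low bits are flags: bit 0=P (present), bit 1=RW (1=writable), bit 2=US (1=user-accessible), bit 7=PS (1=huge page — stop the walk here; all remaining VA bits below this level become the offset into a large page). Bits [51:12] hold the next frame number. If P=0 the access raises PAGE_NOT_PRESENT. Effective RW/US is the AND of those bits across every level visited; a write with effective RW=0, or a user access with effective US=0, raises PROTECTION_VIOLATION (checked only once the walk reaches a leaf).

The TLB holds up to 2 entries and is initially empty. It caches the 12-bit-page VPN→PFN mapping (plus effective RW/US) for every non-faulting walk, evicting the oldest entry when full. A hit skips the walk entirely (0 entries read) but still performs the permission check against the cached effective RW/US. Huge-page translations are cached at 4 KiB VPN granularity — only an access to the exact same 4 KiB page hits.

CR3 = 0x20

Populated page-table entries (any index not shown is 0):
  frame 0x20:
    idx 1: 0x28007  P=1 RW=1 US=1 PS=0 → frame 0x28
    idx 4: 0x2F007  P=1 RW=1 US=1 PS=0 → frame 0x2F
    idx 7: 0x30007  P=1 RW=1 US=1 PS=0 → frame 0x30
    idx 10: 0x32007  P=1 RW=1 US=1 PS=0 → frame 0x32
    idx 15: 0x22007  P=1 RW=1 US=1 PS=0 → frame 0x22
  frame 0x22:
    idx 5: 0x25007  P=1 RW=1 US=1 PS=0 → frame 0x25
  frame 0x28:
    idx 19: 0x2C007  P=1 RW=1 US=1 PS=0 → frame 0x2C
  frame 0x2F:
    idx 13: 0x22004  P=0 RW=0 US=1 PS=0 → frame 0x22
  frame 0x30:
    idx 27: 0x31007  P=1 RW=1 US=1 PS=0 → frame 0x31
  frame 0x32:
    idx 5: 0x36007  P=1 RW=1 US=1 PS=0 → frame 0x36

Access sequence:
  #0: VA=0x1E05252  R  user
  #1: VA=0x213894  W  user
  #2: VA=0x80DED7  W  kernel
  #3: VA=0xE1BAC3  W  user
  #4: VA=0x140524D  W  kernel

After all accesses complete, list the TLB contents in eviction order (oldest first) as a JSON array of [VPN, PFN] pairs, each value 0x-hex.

Trace:
#0 VA=0x1E05252 (r,user):
  [0] read 0x20 idx=15: raw=0x22007 flags P=1 W=1 U=1 S=0
  [1] read 0x22 idx=5: raw=0x25007 flags P=1 W=1 U=1 S=0
  → PA=0x25252  (2 entries read)
#1 VA=0x213894 (w,user):
  [0] read 0x20 idx=1: raw=0x28007 flags P=1 W=1 U=1 S=0
  [1] read 0x28 idx=19: raw=0x2C007 flags P=1 W=1 U=1 S=0
  → PA=0x2C894  (2 entries read)
#2 VA=0x80DED7 (w,kernel):
  [0] read 0x20 idx=4: raw=0x2F007 flags P=1 W=1 U=1 S=0
  [1] read 0x2F idx=13: raw=0x22004 flags P=0 W=0 U=1 S=0
  → PAGE_NOT_PRESENT  (2 entries read)
#3 VA=0xE1BAC3 (w,user):
  [0] read 0x20 idx=7: raw=0x30007 flags P=1 W=1 U=1 S=0
  [1] read 0x30 idx=27: raw=0x31007 flags P=1 W=1 U=1 S=0
  → PA=0x31AC3  (2 entries read)
#4 VA=0x140524D (w,kernel):
  [0] read 0x20 idx=10: raw=0x32007 flags P=1 W=1 U=1 S=0
  [1] read 0x32 idx=5: raw=0x36007 flags P=1 W=1 U=1 S=0
  → PA=0x3624D  (2 entries read)

TLB: [["0xE1B", "0x31"], ["0x1405", "0x36"]]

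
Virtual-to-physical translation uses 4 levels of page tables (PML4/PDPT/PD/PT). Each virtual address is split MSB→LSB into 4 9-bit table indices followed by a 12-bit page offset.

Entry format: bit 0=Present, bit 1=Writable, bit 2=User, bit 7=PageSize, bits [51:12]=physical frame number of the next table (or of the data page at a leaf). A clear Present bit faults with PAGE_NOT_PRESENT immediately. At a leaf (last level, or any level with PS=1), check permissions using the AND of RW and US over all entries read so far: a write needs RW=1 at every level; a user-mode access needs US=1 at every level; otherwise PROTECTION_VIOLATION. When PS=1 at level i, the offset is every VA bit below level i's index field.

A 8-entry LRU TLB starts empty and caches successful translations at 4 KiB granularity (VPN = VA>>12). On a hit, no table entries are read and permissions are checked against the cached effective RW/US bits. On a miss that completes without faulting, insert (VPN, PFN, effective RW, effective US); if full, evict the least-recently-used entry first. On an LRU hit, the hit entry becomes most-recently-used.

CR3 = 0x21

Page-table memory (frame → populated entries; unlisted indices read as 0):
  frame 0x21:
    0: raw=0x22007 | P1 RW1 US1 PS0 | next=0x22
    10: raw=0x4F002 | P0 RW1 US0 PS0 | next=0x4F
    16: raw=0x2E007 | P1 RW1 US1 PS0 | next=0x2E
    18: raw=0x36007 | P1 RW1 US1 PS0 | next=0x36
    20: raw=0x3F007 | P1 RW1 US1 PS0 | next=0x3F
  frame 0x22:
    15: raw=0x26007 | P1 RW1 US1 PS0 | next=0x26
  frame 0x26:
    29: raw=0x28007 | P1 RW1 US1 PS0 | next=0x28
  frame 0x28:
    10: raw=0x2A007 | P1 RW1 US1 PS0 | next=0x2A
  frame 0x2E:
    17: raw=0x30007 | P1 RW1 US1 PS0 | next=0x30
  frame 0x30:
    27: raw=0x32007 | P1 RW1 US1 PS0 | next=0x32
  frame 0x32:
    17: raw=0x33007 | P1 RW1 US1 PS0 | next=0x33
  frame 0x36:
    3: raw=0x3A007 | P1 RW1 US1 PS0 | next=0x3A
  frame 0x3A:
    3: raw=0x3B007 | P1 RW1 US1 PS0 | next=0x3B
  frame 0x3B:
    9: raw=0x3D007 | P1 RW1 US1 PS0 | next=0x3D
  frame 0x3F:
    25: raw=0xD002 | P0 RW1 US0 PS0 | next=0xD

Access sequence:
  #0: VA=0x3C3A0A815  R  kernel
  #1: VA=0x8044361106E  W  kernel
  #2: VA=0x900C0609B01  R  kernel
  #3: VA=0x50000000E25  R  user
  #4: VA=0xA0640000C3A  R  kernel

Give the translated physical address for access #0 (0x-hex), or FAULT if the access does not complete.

Walk each access:
#0 VA=0x3C3A0A815 (r,kernel):
  lvl0: tbl 0x21, slot 0 ⇒ 0x22007 (P1/RW1/US1/PS0)
  lvl1: tbl 0x22, slot 15 ⇒ 0x26007 (P1/RW1/US1/PS0)
  lvl2: tbl 0x26, slot 29 ⇒ 0x28007 (P1/RW1/US1/PS0)
  lvl3: tbl 0x28, slot 10 ⇒ 0x2A007 (P1/RW1/US1/PS0)
  ⇒ phys 0x2A815  [4 reads]
#1 VA=0x8044361106E (w,kernel):
  lvl0: tbl 0x21, slot 16 ⇒ 0x2E007 (P1/RW1/US1/PS0)
  lvl1: tbl 0x2E, slot 17 ⇒ 0x30007 (P1/RW1/US1/PS0)
  lvl2: tbl 0x30, slot 27 ⇒ 0x32007 (P1/RW1/US1/PS0)
  lvl3: tbl 0x32, slot 17 ⇒ 0x33007 (P1/RW1/US1/PS0)
  ⇒ phys 0x3306E  [4 reads]
#2 VA=0x900C0609B01 (r,kernel):
  lvl0: tbl 0x21, slot 18 ⇒ 0x36007 (P1/RW1/US1/PS0)
  lvl1: tbl 0x36, slot 3 ⇒ 0x3A007 (P1/RW1/US1/PS0)
  lvl2: tbl 0x3A, slot 3 ⇒ 0x3B007 (P1/RW1/US1/PS0)
  lvl3: tbl 0x3B, slot 9 ⇒ 0x3D007 (P1/RW1/US1/PS0)
  ⇒ phys 0x3DB01  [4 reads]
#3 VA=0x50000000E25 (r,user):
  lvl0: tbl 0x21, slot 10 ⇒ 0x4F002 (P0/RW1/US0/PS0)
  → PAGE_NOT_PRESENT  (1 entries read)
#4 VA=0xA0640000C3A (r,kernel):
  lvl0: tbl 0x21, slot 20 ⇒ 0x3F007 (P1/RW1/US1/PS0)
  lvl1: tbl 0x3F, slot 25 ⇒ 0xD002 (P0/RW1/US0/PS0)
  → PAGE_NOT_PRESENT  (2 entries read)

Access #0 PA: 0x2A815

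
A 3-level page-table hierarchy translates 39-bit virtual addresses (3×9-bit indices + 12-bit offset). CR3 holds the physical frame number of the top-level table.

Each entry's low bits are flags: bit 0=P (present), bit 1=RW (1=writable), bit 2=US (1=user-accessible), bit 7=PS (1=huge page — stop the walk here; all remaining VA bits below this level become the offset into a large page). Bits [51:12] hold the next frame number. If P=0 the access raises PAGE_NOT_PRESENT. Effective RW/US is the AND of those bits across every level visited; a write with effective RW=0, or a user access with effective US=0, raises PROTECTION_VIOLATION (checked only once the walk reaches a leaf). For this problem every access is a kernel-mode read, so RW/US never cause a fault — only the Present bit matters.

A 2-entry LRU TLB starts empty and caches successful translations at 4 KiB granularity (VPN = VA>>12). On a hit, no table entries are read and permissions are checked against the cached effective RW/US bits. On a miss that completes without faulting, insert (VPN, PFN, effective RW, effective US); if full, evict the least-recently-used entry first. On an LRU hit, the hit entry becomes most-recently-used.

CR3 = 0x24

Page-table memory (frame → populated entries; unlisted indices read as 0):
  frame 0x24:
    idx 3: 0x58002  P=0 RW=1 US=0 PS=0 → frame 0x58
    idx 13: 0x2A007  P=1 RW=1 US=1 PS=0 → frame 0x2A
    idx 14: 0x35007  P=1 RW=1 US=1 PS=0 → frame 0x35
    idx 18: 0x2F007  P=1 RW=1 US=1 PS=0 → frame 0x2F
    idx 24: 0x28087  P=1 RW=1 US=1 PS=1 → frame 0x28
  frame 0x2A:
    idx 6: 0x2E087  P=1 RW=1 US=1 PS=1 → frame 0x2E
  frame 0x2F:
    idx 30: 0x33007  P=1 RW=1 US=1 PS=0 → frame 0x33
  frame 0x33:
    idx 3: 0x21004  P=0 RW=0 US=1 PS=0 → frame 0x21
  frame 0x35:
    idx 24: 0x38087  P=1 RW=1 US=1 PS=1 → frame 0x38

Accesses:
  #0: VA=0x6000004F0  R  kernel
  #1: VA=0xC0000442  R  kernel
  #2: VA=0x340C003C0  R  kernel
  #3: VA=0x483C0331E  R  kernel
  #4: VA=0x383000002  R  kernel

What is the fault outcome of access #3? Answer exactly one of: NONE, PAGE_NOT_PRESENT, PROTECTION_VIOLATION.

Per-access translation:
#0 VA=0x6000004F0 (r,kernel):
  lvl0: tbl 0x24, slot 24 ⇒ 0x28087 (P1/RW1/US1/PS1)
  ⇒ phys 0x284F0 (huge @L0)  [1 reads]
#1 VA=0xC0000442 (r,kernel):
  lvl0: tbl 0x24, slot 3 ⇒ 0x58002 (P0/RW1/US0/PS0)
  ✗ PAGE_NOT_PRESENT  [1 reads]
#2 VA=0x340C003C0 (r,kernel):
  lvl0: tbl 0x24, slot 13 ⇒ 0x2A007 (P1/RW1/US1/PS0)
  lvl1: tbl 0x2A, slot 6 ⇒ 0x2E087 (P1/RW1/US1/PS1)
  ⇒ phys 0x2E3C0 (huge @L1)  [2 reads]
#3 VA=0x483C0331E (r,kernel):
  lvl0: tbl 0x24, slot 18 ⇒ 0x2F007 (P1/RW1/US1/PS0)
  lvl1: tbl 0x2F, slot 30 ⇒ 0x33007 (P1/RW1/US1/PS0)
  lvl2: tbl 0x33, slot 3 ⇒ 0x21004 (P0/RW0/US1/PS0)
  ✗ PAGE_NOT_PRESENT  [3 reads]
#4 VA=0x383000002 (r,kernel):
  lvl0: tbl 0x24, slot 14 ⇒ 0x35007 (P1/RW1/US1/PS0)
  lvl1: tbl 0x35, slot 24 ⇒ 0x38087 (P1/RW1/US1/PS1)
  ⇒ phys 0x38002 (huge @L1)  [2 reads]

Access #3 fault: PAGE_NOT_PRESENT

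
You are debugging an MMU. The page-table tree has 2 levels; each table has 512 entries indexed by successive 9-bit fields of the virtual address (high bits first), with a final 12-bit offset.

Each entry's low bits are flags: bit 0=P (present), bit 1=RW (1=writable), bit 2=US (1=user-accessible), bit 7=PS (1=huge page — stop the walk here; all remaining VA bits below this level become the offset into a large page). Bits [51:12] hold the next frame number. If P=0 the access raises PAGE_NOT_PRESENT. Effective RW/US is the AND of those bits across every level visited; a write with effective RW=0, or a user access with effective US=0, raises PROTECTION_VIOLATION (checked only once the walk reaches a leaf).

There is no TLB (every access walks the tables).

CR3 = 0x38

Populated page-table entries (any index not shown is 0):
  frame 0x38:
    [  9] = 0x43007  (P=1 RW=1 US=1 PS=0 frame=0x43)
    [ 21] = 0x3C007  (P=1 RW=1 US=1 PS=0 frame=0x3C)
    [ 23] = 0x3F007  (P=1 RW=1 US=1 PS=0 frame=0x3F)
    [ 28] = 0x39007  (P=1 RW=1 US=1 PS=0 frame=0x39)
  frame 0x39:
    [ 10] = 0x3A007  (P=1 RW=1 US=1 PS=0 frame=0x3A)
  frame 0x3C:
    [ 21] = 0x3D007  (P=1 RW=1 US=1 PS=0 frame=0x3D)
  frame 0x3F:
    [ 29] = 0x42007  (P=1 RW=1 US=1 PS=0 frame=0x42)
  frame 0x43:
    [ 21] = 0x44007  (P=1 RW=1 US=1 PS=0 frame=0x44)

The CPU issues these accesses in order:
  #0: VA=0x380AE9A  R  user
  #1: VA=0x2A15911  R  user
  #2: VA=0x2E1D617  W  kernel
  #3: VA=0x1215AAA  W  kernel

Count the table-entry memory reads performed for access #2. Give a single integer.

Per-access translation:
#0 VA=0x380AE9A (r,user):
  L0: frame=0x38 idx=28 entry=0x39007 [P=1 RW=1 US=1 PS=0]
  L1: frame=0x39 idx=10 entry=0x3A007 [P=1 RW=1 US=1 PS=0]
  ✓ 0x3AE9A  — 2 lookups
#1 VA=0x2A15911 (r,user):
  L0: frame=0x38 idx=21 entry=0x3C007 [P=1 RW=1 US=1 PS=0]
  L1: frame=0x3C idx=21 entry=0x3D007 [P=1 RW=1 US=1 PS=0]
  ✓ 0x3D911  — 2 lookups
#2 VA=0x2E1D617 (w,kernel):
  L0: frame=0x38 idx=23 entry=0x3F007 [P=1 RW=1 US=1 PS=0]
  L1: frame=0x3F idx=29 entry=0x42007 [P=1 RW=1 US=1 PS=0]
  ✓ 0x42617  — 2 lookups
#3 VA=0x1215AAA (w,kernel):
  L0: frame=0x38 idx=9 entry=0x43007 [P=1 RW=1 US=1 PS=0]
  L1: frame=0x43 idx=21 entry=0x44007 [P=1 RW=1 US=1 PS=0]
  ✓ 0x44AAA  — 2 lookups

Entries read for #2: 2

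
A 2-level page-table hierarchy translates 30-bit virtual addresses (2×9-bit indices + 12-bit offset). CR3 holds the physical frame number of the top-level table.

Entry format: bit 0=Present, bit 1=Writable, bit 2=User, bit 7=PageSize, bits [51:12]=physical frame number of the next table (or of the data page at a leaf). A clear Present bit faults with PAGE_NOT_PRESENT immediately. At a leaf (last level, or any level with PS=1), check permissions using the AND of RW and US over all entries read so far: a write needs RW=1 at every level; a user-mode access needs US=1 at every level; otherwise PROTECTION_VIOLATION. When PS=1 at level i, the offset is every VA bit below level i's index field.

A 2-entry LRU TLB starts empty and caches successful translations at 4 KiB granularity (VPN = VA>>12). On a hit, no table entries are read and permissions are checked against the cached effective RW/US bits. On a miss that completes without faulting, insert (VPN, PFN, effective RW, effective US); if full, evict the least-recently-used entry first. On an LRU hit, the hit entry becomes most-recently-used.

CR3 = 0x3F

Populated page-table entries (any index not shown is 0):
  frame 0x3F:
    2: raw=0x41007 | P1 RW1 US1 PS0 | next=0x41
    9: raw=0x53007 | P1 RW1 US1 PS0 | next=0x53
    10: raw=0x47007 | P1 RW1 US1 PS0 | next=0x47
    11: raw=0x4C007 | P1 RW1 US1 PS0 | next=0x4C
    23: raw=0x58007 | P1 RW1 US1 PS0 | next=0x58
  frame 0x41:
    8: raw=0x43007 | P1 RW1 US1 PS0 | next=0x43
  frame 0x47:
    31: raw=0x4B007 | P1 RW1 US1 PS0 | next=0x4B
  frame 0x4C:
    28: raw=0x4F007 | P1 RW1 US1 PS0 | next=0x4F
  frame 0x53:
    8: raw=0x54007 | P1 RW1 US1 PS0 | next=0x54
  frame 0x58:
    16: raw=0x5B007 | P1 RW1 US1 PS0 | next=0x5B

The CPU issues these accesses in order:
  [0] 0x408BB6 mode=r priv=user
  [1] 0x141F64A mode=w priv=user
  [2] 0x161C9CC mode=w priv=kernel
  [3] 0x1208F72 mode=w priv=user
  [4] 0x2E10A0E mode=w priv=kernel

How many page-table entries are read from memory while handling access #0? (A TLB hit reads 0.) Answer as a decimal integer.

Trace:
#0 VA=0x408BB6 (r,user):
  L0: frame=0x3F idx=2 entry=0x41007 [P=1 RW=1 US=1 PS=0]
  L1: frame=0x41 idx=8 entry=0x43007 [P=1 RW=1 US=1 PS=0]
  ✓ 0x43BB6  — 2 lookups
#1 VA=0x141F64A (w,user):
  L0: frame=0x3F idx=10 entry=0x47007 [P=1 RW=1 US=1 PS=0]
  L1: frame=0x47 idx=31 entry=0x4B007 [P=1 RW=1 US=1 PS=0]
  ✓ 0x4B64A  — 2 lookups
#2 VA=0x161C9CC (w,kernel):
  L0: frame=0x3F idx=11 entry=0x4C007 [P=1 RW=1 US=1 PS=0]
  L1: frame=0x4C idx=28 entry=0x4F007 [P=1 RW=1 US=1 PS=0]
  ✓ 0x4F9CC  — 2 lookups
#3 VA=0x1208F72 (w,user):
  L0: frame=0x3F idx=9 entry=0x53007 [P=1 RW=1 US=1 PS=0]
  L1: frame=0x53 idx=8 entry=0x54007 [P=1 RW=1 US=1 PS=0]
  ✓ 0x54F72  — 2 lookups
#4 VA=0x2E10A0E (w,kernel):
  L0: frame=0x3F idx=23 entry=0x58007 [P=1 RW=1 US=1 PS=0]
  L1: frame=0x58 idx=16 entry=0x5B007 [P=1 RW=1 US=1 PS=0]
  ✓ 0x5BA0E  — 2 lookups

Entries read for #0: 2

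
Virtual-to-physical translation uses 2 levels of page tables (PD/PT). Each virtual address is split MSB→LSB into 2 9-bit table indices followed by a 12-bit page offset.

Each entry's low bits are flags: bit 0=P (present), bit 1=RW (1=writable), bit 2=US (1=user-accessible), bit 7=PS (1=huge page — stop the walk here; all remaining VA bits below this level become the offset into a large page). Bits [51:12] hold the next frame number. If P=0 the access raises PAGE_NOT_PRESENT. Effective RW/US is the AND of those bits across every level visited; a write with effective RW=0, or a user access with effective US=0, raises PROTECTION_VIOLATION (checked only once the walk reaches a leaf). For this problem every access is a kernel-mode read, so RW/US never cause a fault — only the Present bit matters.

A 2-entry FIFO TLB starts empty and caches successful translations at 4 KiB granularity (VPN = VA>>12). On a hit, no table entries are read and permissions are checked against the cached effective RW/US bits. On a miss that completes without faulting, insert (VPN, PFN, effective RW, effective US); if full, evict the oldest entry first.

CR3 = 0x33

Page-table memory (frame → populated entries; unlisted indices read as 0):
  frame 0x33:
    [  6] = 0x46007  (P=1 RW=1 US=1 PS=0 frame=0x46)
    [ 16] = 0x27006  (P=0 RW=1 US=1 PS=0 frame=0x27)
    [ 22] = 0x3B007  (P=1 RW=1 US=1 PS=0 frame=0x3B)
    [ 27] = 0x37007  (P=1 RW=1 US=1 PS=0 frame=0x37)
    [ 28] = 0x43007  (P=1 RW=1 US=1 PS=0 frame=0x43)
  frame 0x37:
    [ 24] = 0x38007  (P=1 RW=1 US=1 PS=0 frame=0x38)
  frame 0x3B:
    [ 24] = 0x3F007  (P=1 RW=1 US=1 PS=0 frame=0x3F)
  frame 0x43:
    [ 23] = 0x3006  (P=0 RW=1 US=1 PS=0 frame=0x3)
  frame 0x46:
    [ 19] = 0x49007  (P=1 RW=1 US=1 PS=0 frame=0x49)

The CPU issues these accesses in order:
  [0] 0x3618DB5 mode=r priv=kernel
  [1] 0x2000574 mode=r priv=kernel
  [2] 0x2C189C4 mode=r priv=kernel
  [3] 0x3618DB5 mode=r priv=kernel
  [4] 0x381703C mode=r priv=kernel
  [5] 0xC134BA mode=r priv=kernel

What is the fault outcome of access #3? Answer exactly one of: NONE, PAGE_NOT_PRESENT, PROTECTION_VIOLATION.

Trace:
#0 VA=0x3618DB5 (r,kernel):
  [0] read 0x33 idx=27: raw=0x37007 flags P=1 W=1 U=1 S=0
  [1] read 0x37 idx=24: raw=0x38007 flags P=1 W=1 U=1 S=0
  → PA=0x38DB5  (2 entries read)
#1 VA=0x2000574 (r,kernel):
  [0] read 0x33 idx=16: raw=0x27006 flags P=0 W=1 U=1 S=0
  ⇒ fault: PAGE_NOT_PRESENT  — 1 lookups
#2 VA=0x2C189C4 (r,kernel):
  [0] read 0x33 idx=22: raw=0x3B007 flags P=1 W=1 U=1 S=0
  [1] read 0x3B idx=24: raw=0x3F007 flags P=1 W=1 U=1 S=0
  → PA=0x3F9C4  (2 entries read)
#3 VA=0x3618DB5 (r,kernel):
  TLB hit vpn=0x3618 → PA=0x38DB5
#4 VA=0x381703C (r,kernel):
  [0] read 0x33 idx=28: raw=0x43007 flags P=1 W=1 U=1 S=0
  [1] read 0x43 idx=23: raw=0x3006 flags P=0 W=1 U=1 S=0
  ⇒ fault: PAGE_NOT_PRESENT  — 2 lookups
#5 VA=0xC134BA (r,kernel):
  [0] read 0x33 idx=6: raw=0x46007 flags P=1 W=1 U=1 S=0
  [1] read 0x46 idx=19: raw=0x49007 flags P=1 W=1 U=1 S=0
  → PA=0x494BA  (2 entries read)

Access #3 fault: NONE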